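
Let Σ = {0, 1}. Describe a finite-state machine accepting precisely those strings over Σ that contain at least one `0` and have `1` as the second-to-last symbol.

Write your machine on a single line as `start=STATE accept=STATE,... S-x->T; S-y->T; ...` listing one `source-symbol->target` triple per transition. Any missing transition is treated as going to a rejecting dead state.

Run two small machines in parallel and take their product. The first has 3 states tracking the count of `0`s, saturating at 2; the second has 7 states tracking the last 2 symbols read. A product state is a pair (one from each), accepting exactly when both do. Minimizing collapses redundant product states.
6 states suffice.
        0   1  
>  S0   S1  S2 
   S1   S1  S3 
   S2   S4  S2 
   S3   S4  S5 
 * S4   S1  S3 
 * S5   S4  S5 
(> = start, * = accepting)

start=S0; accept=S4,S5; S0-0->S1; S0-1->S2; S1-0->S1; S1-1->S3; S2-0->S4; S2-1->S2; S3-0->S4; S3-1->S5; S4-0->S1; S4-1->S3; S5-0->S4; S5-1->S5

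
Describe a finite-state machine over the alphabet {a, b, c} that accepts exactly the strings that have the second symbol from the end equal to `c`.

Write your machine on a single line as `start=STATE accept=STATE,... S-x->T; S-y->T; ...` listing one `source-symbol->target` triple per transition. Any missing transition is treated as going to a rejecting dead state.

A DFA must remember the last 2 symbols (since which symbol is second-to-last isn't known until the input ends). Use one state per possible window of the last ≤2 symbols; accept from those whose window starts with `c`.
A 13-state machine:
          a    b    c  
>  q0     q1   q2   q3 
   q1     q4   q5   q6 
   q2     q7   q8   q9 
   q3    q10  q11  q12 
   q4     q4   q5   q6 
   q5     q7   q8   q9 
   q6    q10  q11  q12 
   q7     q4   q5   q6 
   q8     q7   q8   q9 
   q9    q10  q11  q12 
 * q10    q4   q5   q6 
 * q11    q7   q8   q9 
 * q12   q10  q11  q12 
(> = start, * = accepting)

start=q0; accept=q10,q11,q12; q0-a->q1; q0-b->q2; q0-c->q3; q1-a->q4; q1-b->q5; q1-c->q6; q2-a->q7; q2-b->q8; q2-c->q9; q3-a->q10; q3-b->q11; q3-c->q12; q4-a->q4; q4-b->q5; q4-c->q6; q5-a->q7; q5-b->q8; q5-c->q9; q6-a->q10; q6-b->q11; q6-c->q12; q7-a->q4; q7-b->q5; q7-c->q6; q8-a->q7; q8-b->q8; q8-c->q9; q9-a->q10; q9-b->q11; q9-c->q12; q10-a->q4; q10-b->q5; q10-c->q6; q11-a->q7; q11-b->q8; q11-c->q9; q12-a->q10; q12-b->q11; q12-c->q12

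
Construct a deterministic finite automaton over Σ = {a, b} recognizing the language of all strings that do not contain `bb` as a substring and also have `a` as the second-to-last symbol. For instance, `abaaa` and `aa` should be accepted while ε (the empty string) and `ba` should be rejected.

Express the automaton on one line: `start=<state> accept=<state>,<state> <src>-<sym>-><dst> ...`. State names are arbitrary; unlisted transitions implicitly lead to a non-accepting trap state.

start=s0 accept=s3,s4 s0-a->s1 s0-b->s2 s1-a->s3 s1-b->s4 s2-a->s1 s2-b->s5 s3-a->s3 s3-b->s4 s4-a->s1 s4-b->s5 s5-a->s5 s5-b->s5

Run two small machines in parallel and take their product. One (3 states) tracks partial matches of the forbidden pattern `bb`; the other (7 states) tracks the last 2 symbols read. Each combined state is a pair, one component from each; accept when both components accept. Minimizing collapses redundant product states.
6 states suffice.
        a   b  
>  s0   s1  s2 
   s1   s3  s4 
   s2   s1  s5 
 * s3   s3  s4 
 * s4   s1  s5 
   s5   s5  s5 
(> = start, * = accepting)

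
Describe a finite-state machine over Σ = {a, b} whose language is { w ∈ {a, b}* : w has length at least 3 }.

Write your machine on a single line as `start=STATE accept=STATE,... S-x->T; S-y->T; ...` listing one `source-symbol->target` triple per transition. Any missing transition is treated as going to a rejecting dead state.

start=S0; accept=S3,S4; S0-a->S1; S0-b->S1; S1-a->S2; S1-b->S2; S2-a->S3; S2-b->S3; S3-a->S4; S3-b->S4; S4-a->S4; S4-b->S4

We only need to distinguish lengths 0, 1, …, 3, and '>3'. Chain S0 → S1 → S2 → S3 → S4 on every symbol, with S4 looping. Accepting states: {S3, S4}.
With 5 states:
        a   b  
>  S0   S1  S1 
   S1   S2  S2 
   S2   S3  S3 
 * S3   S4  S4 
 * S4   S4  S4 
(> = start, * = accepting)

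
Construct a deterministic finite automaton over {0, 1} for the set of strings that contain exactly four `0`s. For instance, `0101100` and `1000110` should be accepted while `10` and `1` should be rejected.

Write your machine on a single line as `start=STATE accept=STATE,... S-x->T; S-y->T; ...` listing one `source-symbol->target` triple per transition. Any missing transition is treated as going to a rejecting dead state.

start=q0; accept=q4; q0-0->q1; q0-1->q0; q1-0->q2; q1-1->q1; q2-0->q3; q2-1->q2; q3-0->q4; q3-1->q3; q4-0->q5; q4-1->q4; q5-0->q5; q5-1->q5

Only the number of `0`s matters, and only up to 5. Make a chain q0 → q1 → q2 → q3 → q4 → q5 advanced by each `0` (with q5 absorbing); every other symbol self-loops. The accepting set is {q4}.
6 states suffice.
        0   1  
>  q0   q1  q0 
   q1   q2  q1 
   q2   q3  q2 
   q3   q4  q3 
 * q4   q5  q4 
   q5   q5  q5 
(> = start, * = accepting)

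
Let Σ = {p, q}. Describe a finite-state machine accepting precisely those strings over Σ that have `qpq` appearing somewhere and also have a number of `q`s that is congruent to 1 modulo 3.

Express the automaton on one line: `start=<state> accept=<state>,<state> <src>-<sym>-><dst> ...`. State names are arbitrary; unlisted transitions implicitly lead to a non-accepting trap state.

start=S0 accept=S11 S0-p->S0 S0-q->S1 S1-p->S2 S1-q->S3 S2-p->S4 S2-q->S5 S3-p->S6 S3-q->S7 S4-p->S4 S4-q->S3 S5-p->S5 S5-q->S8 S6-p->S9 S6-q->S8 S7-p->S10 S7-q->S1 S8-p->S8 S8-q->S11 S9-p->S9 S9-q->S7 S10-p->S0 S10-q->S11 S11-p->S11 S11-q->S5

Build one automaton per condition and run them in lockstep. The first has 4 states tracking whether and how much of `qpq` has been seen; the second has 3 states tracking the count of `q`s modulo 3. A product state is a pair (one from each), accepting exactly when both do.
12 states suffice.
          p    q  
>  S0     S0   S1 
   S1     S2   S3 
   S2     S4   S5 
   S3     S6   S7 
   S4     S4   S3 
   S5     S5   S8 
   S6     S9   S8 
   S7    S10   S1 
   S8     S8  S11 
   S9     S9   S7 
   S10    S0  S11 
 * S11   S11   S5 
(> = start, * = accepting)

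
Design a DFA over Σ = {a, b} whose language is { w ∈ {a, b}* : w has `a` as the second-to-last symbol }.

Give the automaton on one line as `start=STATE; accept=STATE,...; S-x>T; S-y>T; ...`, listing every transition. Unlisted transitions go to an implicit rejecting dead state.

start=S0; accept=S3,S4; S0-a>S1; S0-b>S2; S1-a>S3; S1-b>S4; S2-a>S5; S2-b>S6; S3-a>S3; S3-b>S4; S4-a>S5; S4-b>S6; S5-a>S3; S5-b>S4; S6-a>S5; S6-b>S6

A DFA must remember the last 2 symbols (since which symbol is second-to-last isn't known until the input ends). Use one state per possible window of the last ≤2 symbols; accept from those whose window starts with `a`.
7 states suffice.
        a   b  
>  S0   S1  S2 
   S1   S3  S4 
   S2   S5  S6 
 * S3   S3  S4 
 * S4   S5  S6 
   S5   S3  S4 
   S6   S5  S6 
(> = start, * = accepting)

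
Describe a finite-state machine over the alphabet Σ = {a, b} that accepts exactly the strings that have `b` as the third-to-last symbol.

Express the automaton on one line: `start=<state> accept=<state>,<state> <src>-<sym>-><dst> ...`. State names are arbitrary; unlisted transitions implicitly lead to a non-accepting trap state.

start=q0 accept=q11,q12,q13,q14 q0-a->q1 q0-b->q2 q1-a->q3 q1-b->q4 q2-a->q5 q2-b->q6 q3-a->q7 q3-b->q8 q4-a->q9 q4-b->q10 q5-a->q11 q5-b->q12 q6-a->q13 q6-b->q14 q7-a->q7 q7-b->q8 q8-a->q9 q8-b->q10 q9-a->q11 q9-b->q12 q10-a->q13 q10-b->q14 q11-a->q7 q11-b->q8 q12-a->q9 q12-b->q10 q13-a->q11 q13-b->q12 q14-a->q13 q14-b->q14

A DFA must remember the last 3 symbols (since which symbol is third-to-last isn't known until the input ends). Use one state per possible window of the last ≤3 symbols; accept from those whose window starts with `b`.
15 states suffice.
          a    b  
>  q0     q1   q2 
   q1     q3   q4 
   q2     q5   q6 
   q3     q7   q8 
   q4     q9  q10 
   q5    q11  q12 
   q6    q13  q14 
   q7     q7   q8 
   q8     q9  q10 
   q9    q11  q12 
   q10   q13  q14 
 * q11    q7   q8 
 * q12    q9  q10 
 * q13   q11  q12 
 * q14   q13  q14 
(> = start, * = accepting)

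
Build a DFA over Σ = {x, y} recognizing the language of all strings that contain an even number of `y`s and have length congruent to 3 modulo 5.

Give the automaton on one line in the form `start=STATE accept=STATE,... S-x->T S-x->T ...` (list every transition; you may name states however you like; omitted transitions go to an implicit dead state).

start=s0 accept=s5 s0-x->s1 s0-y->s2 s1-x->s3 s1-y->s4 s2-x->s4 s2-y->s3 s3-x->s5 s3-y->s6 s4-x->s6 s4-y->s5 s5-x->s7 s5-y->s8 s6-x->s8 s6-y->s7 s7-x->s0 s7-y->s9 s8-x->s9 s8-y->s0 s9-x->s2 s9-y->s1

Run two small machines in parallel and take their product. One (2 states) tracks the count of `y`s modulo 2; the other (5 states) tracks the input length modulo 5. Each combined state is a pair, one component from each; accept when both components accept.
With 10 states:
        x   y  
>  s0   s1  s2 
   s1   s3  s4 
   s2   s4  s3 
   s3   s5  s6 
   s4   s6  s5 
 * s5   s7  s8 
   s6   s8  s7 
   s7   s0  s9 
   s8   s9  s0 
   s9   s2  s1 
(> = start, * = accepting)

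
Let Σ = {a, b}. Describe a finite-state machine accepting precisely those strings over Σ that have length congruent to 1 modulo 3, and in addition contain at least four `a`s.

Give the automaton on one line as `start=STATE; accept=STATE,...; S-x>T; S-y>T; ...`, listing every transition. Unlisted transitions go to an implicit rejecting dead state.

start=q0; accept=q9; q0-a>q1; q0-b>q2; q1-a>q3; q1-b>q4; q2-a>q4; q2-b>q5; q3-a>q6; q3-b>q7; q4-a>q7; q4-b>q8; q5-a>q8; q5-b>q0; q6-a>q9; q6-b>q10; q7-a>q10; q7-b>q11; q8-a>q11; q8-b>q1; q9-a>q12; q9-b>q12; q10-a>q12; q10-b>q13; q11-a>q13; q11-b>q3; q12-a>q14; q12-b>q14; q13-a>q14; q13-b>q6; q14-a>q9; q14-b>q9

Run two small machines in parallel and take their product. One (3 states) tracks the input length modulo 3; the other (6 states) tracks the count of `a`s, saturating at 5. Each combined state is a pair, one component from each; accept when both components accept. After merging equivalent states the machine shrinks.
15 states suffice.
          a    b  
>  q0     q1   q2 
   q1     q3   q4 
   q2     q4   q5 
   q3     q6   q7 
   q4     q7   q8 
   q5     q8   q0 
   q6     q9  q10 
   q7    q10  q11 
   q8    q11   q1 
 * q9    q12  q12 
   q10   q12  q13 
   q11   q13   q3 
   q12   q14  q14 
   q13   q14   q6 
   q14    q9   q9 
(> = start, * = accepting)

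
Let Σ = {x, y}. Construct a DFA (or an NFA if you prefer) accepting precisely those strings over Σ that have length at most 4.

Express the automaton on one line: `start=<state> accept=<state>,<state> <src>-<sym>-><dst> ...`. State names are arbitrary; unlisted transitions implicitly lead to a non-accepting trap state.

start=q0 accept=q0,q1,q2,q3,q4 q0-x->q1 q0-y->q1 q1-x->q2 q1-y->q2 q2-x->q3 q2-y->q3 q3-x->q4 q3-y->q4 q4-x->q5 q4-y->q5 q5-x->q5 q5-y->q5

Count input length up to 5: every symbol moves from q0 toward q5, which means 'more than 4' and absorbs. Accept from {q0, q1, q2, q3, q4}.
With 6 states:
        x   y  
>* q0   q1  q1 
 * q1   q2  q2 
 * q2   q3  q3 
 * q3   q4  q4 
 * q4   q5  q5 
   q5   q5  q5 
(> = start, * = accepting)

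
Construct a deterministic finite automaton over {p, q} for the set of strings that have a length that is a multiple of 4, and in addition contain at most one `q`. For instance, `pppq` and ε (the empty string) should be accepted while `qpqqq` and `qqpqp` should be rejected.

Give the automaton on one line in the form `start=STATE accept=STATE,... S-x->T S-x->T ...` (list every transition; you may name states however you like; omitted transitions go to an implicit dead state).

Handle the two conditions separately and then intersect. One (4 states) tracks the input length modulo 4; the other (3 states) tracks the count of `q`s, saturating at 2. Each combined state is a pair, one component from each; accept when both components accept. After merging equivalent states the machine shrinks.
        p   q  
>* s0   s1  s2 
   s1   s3  s4 
   s2   s4  s5 
   s3   s6  s7 
   s4   s7  s5 
   s5   s5  s5 
   s6   s0  s8 
   s7   s8  s5 
 * s8   s2  s5 
(> = start, * = accepting)

start=s0 accept=s0,s8 s0-p->s1 s0-q->s2 s1-p->s3 s1-q->s4 s2-p->s4 s2-q->s5 s3-p->s6 s3-q->s7 s4-p->s7 s4-q->s5 s5-p->s5 s5-q->s5 s6-p->s0 s6-q->s8 s7-p->s8 s7-q->s5 s8-p->s2 s8-q->s5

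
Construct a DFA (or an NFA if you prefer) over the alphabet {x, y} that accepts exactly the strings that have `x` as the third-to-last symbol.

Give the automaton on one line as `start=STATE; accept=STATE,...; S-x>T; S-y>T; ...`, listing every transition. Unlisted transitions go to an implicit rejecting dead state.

start=s0; accept=s7,s8,s9,s10; s0-x>s1; s0-y>s2; s1-x>s3; s1-y>s4; s2-x>s5; s2-y>s6; s3-x>s7; s3-y>s8; s4-x>s9; s4-y>s10; s5-x>s11; s5-y>s12; s6-x>s13; s6-y>s14; s7-x>s7; s7-y>s8; s8-x>s9; s8-y>s10; s9-x>s11; s9-y>s12; s10-x>s13; s10-y>s14; s11-x>s7; s11-y>s8; s12-x>s9; s12-y>s10; s13-x>s11; s13-y>s12; s14-x>s13; s14-y>s14

Because acceptance depends on a position counted from the end, the machine has to buffer the most recent 3 symbols. Make each state the string of the last up-to-3 symbols read; on input `x` shift the window left and append `x`. Accept when the buffered window has length 3 and begins with `x`.
With 15 states:
          x    y  
>  s0     s1   s2 
   s1     s3   s4 
   s2     s5   s6 
   s3     s7   s8 
   s4     s9  s10 
   s5    s11  s12 
   s6    s13  s14 
 * s7     s7   s8 
 * s8     s9  s10 
 * s9    s11  s12 
 * s10   s13  s14 
   s11    s7   s8 
   s12    s9  s10 
   s13   s11  s12 
   s14   s13  s14 
(> = start, * = accepting)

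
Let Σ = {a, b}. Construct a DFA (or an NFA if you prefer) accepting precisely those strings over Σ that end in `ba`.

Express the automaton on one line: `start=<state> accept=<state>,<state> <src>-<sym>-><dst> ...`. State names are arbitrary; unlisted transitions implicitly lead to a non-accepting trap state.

Remember how much of `ba` the current input suffix matches. State S0 means no match yet; S1 means the last symbol is `b`; S2 means the last 2 symbols are `ba`. Only S2 accepts. On a mismatch, fall back to the longest proper suffix that is still a prefix of `ba`.
With 3 states:
        a   b  
>  S0   S0  S1 
   S1   S2  S1 
 * S2   S0  S1 
(> = start, * = accepting)

start=S0 accept=S2 S0-a->S0 S0-b->S1 S1-a->S2 S1-b->S1 S2-a->S0 S2-b->S1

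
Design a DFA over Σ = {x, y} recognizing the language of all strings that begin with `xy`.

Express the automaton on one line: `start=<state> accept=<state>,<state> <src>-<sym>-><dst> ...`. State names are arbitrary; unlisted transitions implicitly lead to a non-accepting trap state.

start=q0 accept=q2 q0-x->q1 q0-y->q3 q1-x->q3 q1-y->q2 q2-x->q2 q2-y->q2 q3-x->q3 q3-y->q3

Check the first 2 symbols one by one: q0 through q1 record how many have matched `xy` so far; any wrong symbol goes to the dead state q3. After all 2 match we enter the accepting sink q2.
        x   y  
>  q0   q1  q3 
   q1   q3  q2 
 * q2   q2  q2 
   q3   q3  q3 
(> = start, * = accepting)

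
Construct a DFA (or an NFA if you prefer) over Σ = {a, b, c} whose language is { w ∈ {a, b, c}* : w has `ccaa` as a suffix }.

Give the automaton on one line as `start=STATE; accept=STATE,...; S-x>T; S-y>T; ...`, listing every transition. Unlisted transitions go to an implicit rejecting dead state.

start=q0; accept=q4; q0-a>q0; q0-b>q0; q0-c>q1; q1-a>q0; q1-b>q0; q1-c>q2; q2-a>q3; q2-b>q0; q2-c>q2; q3-a>q4; q3-b>q0; q3-c>q1; q4-a>q0; q4-b>q0; q4-c>q1

Let each state record the length of the longest suffix of the input read so far that is also a prefix of `ccaa`. q1 means the last symbol is `c`; q2 means the last 2 symbols are `cc`; q3 means the last 3 symbols are `cca`; q4 means the last 4 symbols are `ccaa`. Accept only at q4, where the string currently ends in `ccaa`.
5 states suffice.
        a   b   c  
>  q0   q0  q0  q1 
   q1   q0  q0  q2 
   q2   q3  q0  q2 
   q3   q4  q0  q1 
 * q4   q0  q0  q1 
(> = start, * = accepting)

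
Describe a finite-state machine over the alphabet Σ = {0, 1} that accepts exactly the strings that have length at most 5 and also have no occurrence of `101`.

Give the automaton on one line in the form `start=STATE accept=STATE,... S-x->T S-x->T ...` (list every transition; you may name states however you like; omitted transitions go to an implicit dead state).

start=q0 accept=q0,q1,q2,q3,q4,q5,q6,q7,q8,q10,q11,q12 q0-0->q1 q0-1->q2 q1-0->q3 q1-1->q4 q2-0->q5 q2-1->q4 q3-0->q6 q3-1->q7 q4-0->q8 q4-1->q7 q5-0->q6 q5-1->q9 q6-0->q10 q6-1->q10 q7-0->q11 q7-1->q10 q8-0->q10 q8-1->q9 q9-0->q9 q9-1->q9 q10-0->q12 q10-1->q12 q11-0->q12 q11-1->q9 q12-0->q9 q12-1->q9

Build one automaton per condition and run them in lockstep. One (7 states) tracks the input length, saturating at 6; the other (4 states) tracks partial matches of the forbidden pattern `101`. Each combined state is a pair, one component from each; accept when both components accept. Minimizing collapses redundant product states.
With 13 states:
          0    1  
>* q0     q1   q2 
 * q1     q3   q4 
 * q2     q5   q4 
 * q3     q6   q7 
 * q4     q8   q7 
 * q5     q6   q9 
 * q6    q10  q10 
 * q7    q11  q10 
 * q8    q10   q9 
   q9     q9   q9 
 * q10   q12  q12 
 * q11   q12   q9 
 * q12    q9   q9 
(> = start, * = accepting)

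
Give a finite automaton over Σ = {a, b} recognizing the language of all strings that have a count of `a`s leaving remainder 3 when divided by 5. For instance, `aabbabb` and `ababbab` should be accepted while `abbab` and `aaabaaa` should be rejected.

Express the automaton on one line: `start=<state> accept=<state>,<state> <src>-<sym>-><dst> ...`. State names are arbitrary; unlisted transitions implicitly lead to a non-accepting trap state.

start=q0 accept=q3 q0-a->q1 q0-b->q0 q1-a->q2 q1-b->q1 q2-a->q3 q2-b->q2 q3-a->q4 q3-b->q3 q4-a->q0 q4-b->q4

Keep the running count of `a`s modulo 5: each `a` advances along the cycle q0 → q1 → q2 → q3 → q4 → q0 while other symbols loop. Accept at q3.
With 5 states:
        a   b  
>  q0   q1  q0 
   q1   q2  q1 
   q2   q3  q2 
 * q3   q4  q3 
   q4   q0  q4 
(> = start, * = accepting)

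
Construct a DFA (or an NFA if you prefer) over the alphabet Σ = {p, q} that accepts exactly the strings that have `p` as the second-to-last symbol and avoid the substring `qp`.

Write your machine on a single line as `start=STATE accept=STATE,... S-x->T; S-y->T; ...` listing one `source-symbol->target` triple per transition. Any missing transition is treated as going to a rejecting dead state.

Handle the two conditions separately and then intersect. One (7 states) tracks the last 2 symbols read; the other (3 states) tracks partial matches of the forbidden pattern `qp`. Each combined state is a pair, one component from each; accept when both components accept. Equivalent product states are then merged.
With 5 states:
        p   q  
>  s0   s1  s2 
   s1   s3  s4 
   s2   s2  s2 
 * s3   s3  s4 
 * s4   s2  s2 
(> = start, * = accepting)

start=s0; accept=s3,s4; s0-p->s1; s0-q->s2; s1-p->s3; s1-q->s4; s2-p->s2; s2-q->s2; s3-p->s3; s3-q->s4; s4-p->s2; s4-q->s2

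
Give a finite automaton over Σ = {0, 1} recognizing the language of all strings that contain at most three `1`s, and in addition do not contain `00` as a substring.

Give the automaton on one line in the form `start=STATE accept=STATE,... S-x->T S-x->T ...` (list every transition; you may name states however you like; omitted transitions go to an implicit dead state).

Handle the two conditions separately and then intersect. The first has 5 states tracking the count of `1`s, saturating at 4; the second has 3 states tracking partial matches of the forbidden pattern `00`. A product state is a pair (one from each), accepting exactly when both do. Equivalent product states are then merged.
A 9-state machine:
       0  1 
>* A   B  C 
 * B   D  C 
 * C   E  F 
   D   D  D 
 * E   D  F 
 * F   G  H 
 * G   D  H 
 * H   I  D 
 * I   D  D 
(> = start, * = accepting)

start=A accept=A,B,C,E,F,G,H,I A-0->B A-1->C B-0->D B-1->C C-0->E C-1->F D-0->D D-1->D E-0->D E-1->F F-0->G F-1->H G-0->D G-1->H H-0->I H-1->D I-0->D I-1->D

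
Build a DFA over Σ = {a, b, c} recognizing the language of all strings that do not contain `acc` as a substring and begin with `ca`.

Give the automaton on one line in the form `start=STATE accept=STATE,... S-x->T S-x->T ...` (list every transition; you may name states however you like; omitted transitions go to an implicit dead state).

Run two small machines in parallel and take their product. One (4 states) tracks partial matches of the forbidden pattern `acc`; the other (4 states) tracks whether the input so far still matches the prefix `ca`. Each combined state is a pair, one component from each; accept when both components accept.
A 10-state machine:
        a   b   c  
>  S0   S1  S2  S3 
   S1   S1  S2  S4 
   S2   S1  S2  S2 
   S3   S5  S2  S2 
   S4   S1  S2  S6 
 * S5   S5  S7  S8 
   S6   S6  S6  S6 
 * S7   S5  S7  S7 
 * S8   S5  S7  S9 
   S9   S9  S9  S9 
(> = start, * = accepting)

start=S0 accept=S5,S7,S8 S0-a->S1 S0-b->S2 S0-c->S3 S1-a->S1 S1-b->S2 S1-c->S4 S2-a->S1 S2-b->S2 S2-c->S2 S3-a->S5 S3-b->S2 S3-c->S2 S4-a->S1 S4-b->S2 S4-c->S6 S5-a->S5 S5-b->S7 S5-c->S8 S6-a->S6 S6-b->S6 S6-c->S6 S7-a->S5 S7-b->S7 S7-c->S7 S8-a->S5 S8-b->S7 S8-c->S9 S9-a->S9 S9-b->S9 S9-c->S9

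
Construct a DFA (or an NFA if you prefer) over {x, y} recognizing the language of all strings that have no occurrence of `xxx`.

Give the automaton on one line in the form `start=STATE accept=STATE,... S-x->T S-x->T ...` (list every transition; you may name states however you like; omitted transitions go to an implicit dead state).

start=s0 accept=s0,s1,s2 s0-x->s1 s0-y->s0 s1-x->s2 s1-y->s0 s2-x->s3 s2-y->s0 s3-x->s3 s3-y->s3

Track partial matches of the forbidden pattern `xxx`. State s3 is a dead state reached once `xxx` has occurred; every other state accepts. s0 means no part of `xxx` is currently matched.
4 states suffice.
        x   y  
>* s0   s1  s0 
 * s1   s2  s0 
 * s2   s3  s0 
   s3   s3  s3 
(> = start, * = accepting)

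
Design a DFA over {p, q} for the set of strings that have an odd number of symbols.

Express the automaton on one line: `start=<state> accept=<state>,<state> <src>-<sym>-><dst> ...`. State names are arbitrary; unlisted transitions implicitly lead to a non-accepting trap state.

start=A accept=B A-p->B A-q->B B-p->A B-q->A

Count input length modulo 2: every symbol advances one step around the cycle A → B → A. Accept at B.
With 2 states:
       p  q 
>  A   B  B 
 * B   A  A 
(> = start, * = accepting)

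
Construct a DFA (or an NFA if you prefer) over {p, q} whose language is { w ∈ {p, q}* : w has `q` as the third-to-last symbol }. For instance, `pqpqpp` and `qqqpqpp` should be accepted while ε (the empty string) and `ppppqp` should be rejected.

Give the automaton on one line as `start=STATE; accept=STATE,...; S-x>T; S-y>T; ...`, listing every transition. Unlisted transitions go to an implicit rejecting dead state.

start=A; accept=L,M,N,O; A-p>B; A-q>C; B-p>D; B-q>E; C-p>F; C-q>G; D-p>H; D-q>I; E-p>J; E-q>K; F-p>L; F-q>M; G-p>N; G-q>O; H-p>H; H-q>I; I-p>J; I-q>K; J-p>L; J-q>M; K-p>N; K-q>O; L-p>H; L-q>I; M-p>J; M-q>K; N-p>L; N-q>M; O-p>N; O-q>O

A DFA must remember the last 3 symbols (since which symbol is third-to-last isn't known until the input ends). Use one state per possible window of the last ≤3 symbols; accept from those whose window starts with `q`.
       p  q 
>  A   B  C 
   B   D  E 
   C   F  G 
   D   H  I 
   E   J  K 
   F   L  M 
   G   N  O 
   H   H  I 
   I   J  K 
   J   L  M 
   K   N  O 
 * L   H  I 
 * M   J  K 
 * N   L  M 
 * O   N  O 
(> = start, * = accepting)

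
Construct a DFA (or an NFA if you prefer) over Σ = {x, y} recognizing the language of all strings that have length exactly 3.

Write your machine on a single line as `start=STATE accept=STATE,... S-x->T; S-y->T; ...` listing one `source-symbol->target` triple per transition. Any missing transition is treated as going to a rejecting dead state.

start=S0; accept=S3; S0-x->S1; S0-y->S1; S1-x->S2; S1-y->S2; S2-x->S3; S2-y->S3; S3-x->S4; S3-y->S4; S4-x->S4; S4-y->S4

We only need to distinguish lengths 0, 1, …, 3, and '>3'. Chain S0 → S1 → S2 → S3 → S4 on every symbol, with S4 looping. Accepting states: {S3}.
A 5-state machine:
        x   y  
>  S0   S1  S1 
   S1   S2  S2 
   S2   S3  S3 
 * S3   S4  S4 
   S4   S4  S4 
(> = start, * = accepting)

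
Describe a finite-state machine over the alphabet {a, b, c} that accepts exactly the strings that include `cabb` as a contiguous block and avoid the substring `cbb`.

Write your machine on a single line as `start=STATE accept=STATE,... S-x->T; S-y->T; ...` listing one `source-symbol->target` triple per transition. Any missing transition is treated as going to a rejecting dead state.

start=q0; accept=q6,q7,q8; q0-a->q0; q0-b->q0; q0-c->q1; q1-a->q2; q1-b->q3; q1-c->q1; q2-a->q0; q2-b->q4; q2-c->q1; q3-a->q0; q3-b->q5; q3-c->q1; q4-a->q0; q4-b->q6; q4-c->q1; q5-a->q5; q5-b->q5; q5-c->q5; q6-a->q6; q6-b->q6; q6-c->q7; q7-a->q6; q7-b->q8; q7-c->q7; q8-a->q6; q8-b->q5; q8-c->q7

Build one automaton per condition and run them in lockstep. The first has 5 states tracking whether and how much of `cabb` has been seen; the second has 4 states tracking partial matches of the forbidden pattern `cbb`. A product state is a pair (one from each), accepting exactly when both do. Equivalent product states are then merged.
A 9-state machine:
        a   b   c  
>  q0   q0  q0  q1 
   q1   q2  q3  q1 
   q2   q0  q4  q1 
   q3   q0  q5  q1 
   q4   q0  q6  q1 
   q5   q5  q5  q5 
 * q6   q6  q6  q7 
 * q7   q6  q8  q7 
 * q8   q6  q5  q7 
(> = start, * = accepting)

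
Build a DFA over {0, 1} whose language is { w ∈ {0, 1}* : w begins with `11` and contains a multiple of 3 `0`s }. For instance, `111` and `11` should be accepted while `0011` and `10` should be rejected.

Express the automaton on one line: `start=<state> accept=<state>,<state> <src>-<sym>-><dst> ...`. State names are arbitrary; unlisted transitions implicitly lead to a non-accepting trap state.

Run two small machines in parallel and take their product. One (4 states) tracks whether the input so far still matches the prefix `11`; the other (3 states) tracks the count of `0`s modulo 3. Each combined state is a pair, one component from each; accept when both components accept.
8 states suffice.
        0   1  
>  S0   S1  S2 
   S1   S3  S1 
   S2   S1  S4 
   S3   S5  S3 
 * S4   S6  S4 
   S5   S1  S5 
   S6   S7  S6 
   S7   S4  S7 
(> = start, * = accepting)

start=S0 accept=S4 S0-0->S1 S0-1->S2 S1-0->S3 S1-1->S1 S2-0->S1 S2-1->S4 S3-0->S5 S3-1->S3 S4-0->S6 S4-1->S4 S5-0->S1 S5-1->S5 S6-0->S7 S6-1->S6 S7-0->S4 S7-1->S7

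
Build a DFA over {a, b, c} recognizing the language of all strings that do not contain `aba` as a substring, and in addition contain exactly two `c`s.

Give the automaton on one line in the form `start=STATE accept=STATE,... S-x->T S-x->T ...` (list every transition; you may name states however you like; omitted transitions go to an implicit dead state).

Run two small machines in parallel and take their product. The first has 4 states tracking partial matches of the forbidden pattern `aba`; the second has 4 states tracking the count of `c`s, saturating at 3. A product state is a pair (one from each), accepting exactly when both do. Minimizing collapses redundant product states.
10 states suffice.
        a   b   c  
>  S0   S1  S0  S2 
   S1   S1  S3  S2 
   S2   S4  S2  S5 
   S3   S6  S0  S2 
   S4   S4  S7  S5 
 * S5   S8  S5  S6 
   S6   S6  S6  S6 
   S7   S6  S2  S5 
 * S8   S8  S9  S6 
 * S9   S6  S5  S6 
(> = start, * = accepting)

start=S0 accept=S5,S8,S9 S0-a->S1 S0-b->S0 S0-c->S2 S1-a->S1 S1-b->S3 S1-c->S2 S2-a->S4 S2-b->S2 S2-c->S5 S3-a->S6 S3-b->S0 S3-c->S2 S4-a->S4 S4-b->S7 S4-c->S5 S5-a->S8 S5-b->S5 S5-c->S6 S6-a->S6 S6-b->S6 S6-c->S6 S7-a->S6 S7-b->S2 S7-c->S5 S8-a->S8 S8-b->S9 S8-c->S6 S9-a->S6 S9-b->S5 S9-c->S6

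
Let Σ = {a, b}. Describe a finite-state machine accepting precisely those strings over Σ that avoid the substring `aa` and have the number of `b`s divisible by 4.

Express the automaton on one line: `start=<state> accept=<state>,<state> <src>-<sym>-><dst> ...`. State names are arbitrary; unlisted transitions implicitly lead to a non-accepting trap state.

start=q0 accept=q0,q1 q0-a->q1 q0-b->q2 q1-a->q3 q1-b->q2 q2-a->q4 q2-b->q5 q3-a->q3 q3-b->q3 q4-a->q3 q4-b->q5 q5-a->q6 q5-b->q7 q6-a->q3 q6-b->q7 q7-a->q8 q7-b->q0 q8-a->q3 q8-b->q0

Handle the two conditions separately and then intersect. The first has 3 states tracking partial matches of the forbidden pattern `aa`; the second has 4 states tracking the count of `b`s modulo 4. A product state is a pair (one from each), accepting exactly when both do. Equivalent product states are then merged.
With 9 states:
        a   b  
>* q0   q1  q2 
 * q1   q3  q2 
   q2   q4  q5 
   q3   q3  q3 
   q4   q3  q5 
   q5   q6  q7 
   q6   q3  q7 
   q7   q8  q0 
   q8   q3  q0 
(> = start, * = accepting)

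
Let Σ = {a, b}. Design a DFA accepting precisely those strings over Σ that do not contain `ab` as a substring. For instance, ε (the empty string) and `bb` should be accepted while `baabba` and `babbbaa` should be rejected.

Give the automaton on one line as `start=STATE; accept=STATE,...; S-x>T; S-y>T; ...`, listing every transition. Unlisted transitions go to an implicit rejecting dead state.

Track partial matches of the forbidden pattern `ab`. State s2 is a dead state reached once `ab` has occurred; every other state accepts. s0 means no part of `ab` is currently matched.
A 3-state machine:
        a   b  
>* s0   s1  s0 
 * s1   s1  s2 
   s2   s2  s2 
(> = start, * = accepting)

start=s0; accept=s0,s1; s0-a>s1; s0-b>s0; s1-a>s1; s1-b>s2; s2-a>s2; s2-b>s2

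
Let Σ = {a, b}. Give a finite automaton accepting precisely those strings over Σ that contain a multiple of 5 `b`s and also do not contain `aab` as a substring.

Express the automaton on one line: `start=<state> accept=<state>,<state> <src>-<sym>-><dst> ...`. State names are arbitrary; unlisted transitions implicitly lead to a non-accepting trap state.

Handle the two conditions separately and then intersect. The first has 5 states tracking the count of `b`s modulo 5; the second has 4 states tracking partial matches of the forbidden pattern `aab`. A product state is a pair (one from each), accepting exactly when both do.
With 20 states:
          a    b  
>* q0     q1   q2 
 * q1     q3   q2 
   q2     q4   q5 
 * q3     q3   q6 
   q4     q7   q5 
   q5     q8   q9 
   q6     q6  q10 
   q7     q7  q10 
   q8    q11   q9 
   q9    q12  q13 
   q10   q10  q14 
   q11   q11  q14 
   q12   q15  q13 
   q13   q16   q0 
   q14   q14  q17 
   q15   q15  q17 
   q16   q18   q0 
   q17   q17  q19 
   q18   q18  q19 
   q19   q19   q6 
(> = start, * = accepting)

start=q0 accept=q0,q1,q3 q0-a->q1 q0-b->q2 q1-a->q3 q1-b->q2 q2-a->q4 q2-b->q5 q3-a->q3 q3-b->q6 q4-a->q7 q4-b->q5 q5-a->q8 q5-b->q9 q6-a->q6 q6-b->q10 q7-a->q7 q7-b->q10 q8-a->q11 q8-b->q9 q9-a->q12 q9-b->q13 q10-a->q10 q10-b->q14 q11-a->q11 q11-b->q14 q12-a->q15 q12-b->q13 q13-a->q16 q13-b->q0 q14-a->q14 q14-b->q17 q15-a->q15 q15-b->q17 q16-a->q18 q16-b->q0 q17-a->q17 q17-b->q19 q18-a->q18 q18-b->q19 q19-a->q19 q19-b->q6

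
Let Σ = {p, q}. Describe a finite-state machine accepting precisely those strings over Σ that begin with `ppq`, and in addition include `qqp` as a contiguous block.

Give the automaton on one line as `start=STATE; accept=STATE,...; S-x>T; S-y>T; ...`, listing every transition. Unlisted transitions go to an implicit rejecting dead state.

start=A; accept=H; A-p>B; A-q>C; B-p>D; B-q>C; C-p>C; C-q>C; D-p>C; D-q>E; E-p>F; E-q>G; F-p>F; F-q>E; G-p>H; G-q>G; H-p>H; H-q>H

Run two small machines in parallel and take their product. One (5 states) tracks whether the input so far still matches the prefix `ppq`; the other (4 states) tracks whether and how much of `qqp` has been seen. Each combined state is a pair, one component from each; accept when both components accept. Equivalent product states are then merged.
       p  q 
>  A   B  C 
   B   D  C 
   C   C  C 
   D   C  E 
   E   F  G 
   F   F  E 
   G   H  G 
 * H   H  H 
(> = start, * = accepting)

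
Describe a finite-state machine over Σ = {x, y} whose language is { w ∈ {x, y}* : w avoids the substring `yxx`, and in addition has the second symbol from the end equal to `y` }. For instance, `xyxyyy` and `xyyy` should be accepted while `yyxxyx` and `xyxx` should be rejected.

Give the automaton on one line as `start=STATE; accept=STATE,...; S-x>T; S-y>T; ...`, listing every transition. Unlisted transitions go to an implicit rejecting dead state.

start=S0; accept=S5,S6; S0-x>S1; S0-y>S2; S1-x>S3; S1-y>S4; S2-x>S5; S2-y>S6; S3-x>S3; S3-y>S4; S4-x>S5; S4-y>S6; S5-x>S7; S5-y>S4; S6-x>S5; S6-y>S6; S7-x>S7; S7-y>S8; S8-x>S9; S8-y>S10; S9-x>S7; S9-y>S8; S10-x>S9; S10-y>S10

Run two small machines in parallel and take their product. The first has 4 states tracking partial matches of the forbidden pattern `yxx`; the second has 7 states tracking the last 2 symbols read. A product state is a pair (one from each), accepting exactly when both do.
11 states suffice.
          x    y  
>  S0     S1   S2 
   S1     S3   S4 
   S2     S5   S6 
   S3     S3   S4 
   S4     S5   S6 
 * S5     S7   S4 
 * S6     S5   S6 
   S7     S7   S8 
   S8     S9  S10 
   S9     S7   S8 
   S10    S9  S10 
(> = start, * = accepting)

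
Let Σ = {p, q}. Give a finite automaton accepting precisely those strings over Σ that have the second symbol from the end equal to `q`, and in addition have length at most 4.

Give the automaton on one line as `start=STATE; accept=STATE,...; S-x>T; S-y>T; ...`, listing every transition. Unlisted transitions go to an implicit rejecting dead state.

start=A; accept=F,G,J,K; A-p>B; A-q>C; B-p>D; B-q>E; C-p>F; C-q>G; D-p>H; D-q>I; E-p>J; E-q>K; F-p>H; F-q>I; G-p>J; G-q>K; H-p>H; H-q>H; I-p>J; I-q>J; J-p>H; J-q>H; K-p>J; K-q>J

Build one automaton per condition and run them in lockstep. The first has 7 states tracking the last 2 symbols read; the second has 6 states tracking the input length, saturating at 5. A product state is a pair (one from each), accepting exactly when both do. Minimizing collapses redundant product states.
11 states suffice.
       p  q 
>  A   B  C 
   B   D  E 
   C   F  G 
   D   H  I 
   E   J  K 
 * F   H  I 
 * G   J  K 
   H   H  H 
   I   J  J 
 * J   H  H 
 * K   J  J 
(> = start, * = accepting)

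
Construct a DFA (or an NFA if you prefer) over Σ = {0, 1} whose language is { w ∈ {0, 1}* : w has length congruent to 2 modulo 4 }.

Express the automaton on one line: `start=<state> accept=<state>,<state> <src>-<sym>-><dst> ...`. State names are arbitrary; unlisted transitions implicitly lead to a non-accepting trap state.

start=q0 accept=q2 q0-0->q1 q0-1->q1 q1-0->q2 q1-1->q2 q2-0->q3 q2-1->q3 q3-0->q0 q3-1->q0

Only the length mod 4 matters, so use a 4-cycle: from any state, every input symbol moves to the next state, wrapping q3 back to q0. Mark q2 accepting.
With 4 states:
        0   1  
>  q0   q1  q1 
   q1   q2  q2 
 * q2   q3  q3 
   q3   q0  q0 
(> = start, * = accepting)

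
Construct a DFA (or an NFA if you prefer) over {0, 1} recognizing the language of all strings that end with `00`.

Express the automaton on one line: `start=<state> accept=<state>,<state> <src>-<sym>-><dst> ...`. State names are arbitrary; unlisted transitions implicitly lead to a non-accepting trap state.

Remember how much of `00` the current input suffix matches. State s0 means no match yet; s1 means the last symbol is `0`; s2 means the last 2 symbols are `00`. Only s2 accepts. On a mismatch, fall back to the longest proper suffix that is still a prefix of `00`.
        0   1  
>  s0   s1  s0 
   s1   s2  s0 
 * s2   s2  s0 
(> = start, * = accepting)

start=s0 accept=s2 s0-0->s1 s0-1->s0 s1-0->s2 s1-1->s0 s2-0->s2 s2-1->s0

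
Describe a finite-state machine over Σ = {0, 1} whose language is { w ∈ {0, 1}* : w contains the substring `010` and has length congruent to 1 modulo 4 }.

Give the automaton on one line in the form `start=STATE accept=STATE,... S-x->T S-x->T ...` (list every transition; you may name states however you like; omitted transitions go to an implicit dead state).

start=A accept=O A-0->B A-1->C B-0->D B-1->E C-0->D C-1->F D-0->G D-1->H E-0->I E-1->J F-0->G F-1->J G-0->K G-1->L H-0->M H-1->A I-0->M I-1->M J-0->K J-1->A K-0->B K-1->N L-0->O L-1->C M-0->O M-1->O N-0->P N-1->F O-0->P O-1->P P-0->I P-1->I

Handle the two conditions separately and then intersect. The first has 4 states tracking whether and how much of `010` has been seen; the second has 4 states tracking the input length modulo 4. A product state is a pair (one from each), accepting exactly when both do.
With 16 states:
       0  1 
>  A   B  C 
   B   D  E 
   C   D  F 
   D   G  H 
   E   I  J 
   F   G  J 
   G   K  L 
   H   M  A 
   I   M  M 
   J   K  A 
   K   B  N 
   L   O  C 
   M   O  O 
   N   P  F 
 * O   P  P 
   P   I  I 
(> = start, * = accepting)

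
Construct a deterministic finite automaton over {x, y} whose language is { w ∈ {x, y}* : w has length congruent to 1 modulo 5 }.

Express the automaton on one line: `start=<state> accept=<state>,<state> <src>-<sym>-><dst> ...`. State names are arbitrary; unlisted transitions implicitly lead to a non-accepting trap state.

start=q0 accept=q1 q0-x->q1 q0-y->q1 q1-x->q2 q1-y->q2 q2-x->q3 q2-y->q3 q3-x->q4 q3-y->q4 q4-x->q0 q4-y->q0

Only the length mod 5 matters, so use a 5-cycle: from any state, every input symbol moves to the next state, wrapping q4 back to q0. Mark q1 accepting.
With 5 states:
        x   y  
>  q0   q1  q1 
 * q1   q2  q2 
   q2   q3  q3 
   q3   q4  q4 
   q4   q0  q0 
(> = start, * = accepting)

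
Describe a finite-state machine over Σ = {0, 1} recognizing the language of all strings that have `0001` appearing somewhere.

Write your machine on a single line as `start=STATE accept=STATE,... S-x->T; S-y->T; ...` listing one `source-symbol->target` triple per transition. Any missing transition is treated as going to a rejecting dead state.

States q0..q3 record the length of the longest prefix of `0001` that matches the current input suffix. Reaching q4 means `0001` has been seen, and we stay there forever. Accept from q4.
        0   1  
>  q0   q1  q0 
   q1   q2  q0 
   q2   q3  q0 
   q3   q3  q4 
 * q4   q4  q4 
(> = start, * = accepting)

start=q0; accept=q4; q0-0->q1; q0-1->q0; q1-0->q2; q1-1->q0; q2-0->q3; q2-1->q0; q3-0->q3; q3-1->q4; q4-0->q4; q4-1->q4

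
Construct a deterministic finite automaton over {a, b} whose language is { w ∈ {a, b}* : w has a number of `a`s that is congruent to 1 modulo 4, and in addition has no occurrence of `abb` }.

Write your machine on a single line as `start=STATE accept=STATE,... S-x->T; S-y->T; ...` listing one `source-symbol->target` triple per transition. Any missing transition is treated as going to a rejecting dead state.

start=s0; accept=s1,s3; s0-a->s1; s0-b->s0; s1-a->s2; s1-b->s3; s2-a->s4; s2-b->s5; s3-a->s2; s3-b->s6; s4-a->s7; s4-b->s8; s5-a->s4; s5-b->s6; s6-a->s6; s6-b->s6; s7-a->s1; s7-b->s9; s8-a->s7; s8-b->s6; s9-a->s1; s9-b->s6

Build one automaton per condition and run them in lockstep. One (4 states) tracks the count of `a`s modulo 4; the other (4 states) tracks partial matches of the forbidden pattern `abb`. Each combined state is a pair, one component from each; accept when both components accept. Equivalent product states are then merged.
        a   b  
>  s0   s1  s0 
 * s1   s2  s3 
   s2   s4  s5 
 * s3   s2  s6 
   s4   s7  s8 
   s5   s4  s6 
   s6   s6  s6 
   s7   s1  s9 
   s8   s7  s6 
   s9   s1  s6 
(> = start, * = accepting)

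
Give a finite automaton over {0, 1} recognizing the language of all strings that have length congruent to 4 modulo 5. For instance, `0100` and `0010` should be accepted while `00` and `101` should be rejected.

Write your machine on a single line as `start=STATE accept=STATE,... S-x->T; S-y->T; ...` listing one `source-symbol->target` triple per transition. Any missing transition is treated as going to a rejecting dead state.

start=q0; accept=q4; q0-0->q1; q0-1->q1; q1-0->q2; q1-1->q2; q2-0->q3; q2-1->q3; q3-0->q4; q3-1->q4; q4-0->q0; q4-1->q0

Only the length mod 5 matters, so use a 5-cycle: from any state, every input symbol moves to the next state, wrapping q4 back to q0. Mark q4 accepting.
A 5-state machine:
        0   1  
>  q0   q1  q1 
   q1   q2  q2 
   q2   q3  q3 
   q3   q4  q4 
 * q4   q0  q0 
(> = start, * = accepting)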